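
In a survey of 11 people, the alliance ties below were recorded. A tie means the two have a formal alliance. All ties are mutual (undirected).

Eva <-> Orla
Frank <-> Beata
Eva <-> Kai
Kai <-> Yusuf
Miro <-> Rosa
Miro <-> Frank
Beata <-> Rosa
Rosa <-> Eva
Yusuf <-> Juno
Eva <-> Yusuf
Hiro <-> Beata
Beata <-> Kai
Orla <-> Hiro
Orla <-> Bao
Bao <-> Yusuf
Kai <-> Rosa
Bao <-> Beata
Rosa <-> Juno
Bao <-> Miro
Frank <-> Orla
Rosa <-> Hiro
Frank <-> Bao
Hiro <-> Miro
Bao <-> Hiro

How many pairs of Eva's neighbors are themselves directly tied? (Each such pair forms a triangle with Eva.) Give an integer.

Eva's neighbors: Kai, Orla, Rosa, and Yusuf.
Neighbor pairs that are themselves tied: Eva–Kai–Rosa; Eva–Kai–Yusuf. Each forms one triangle with Eva, for 2 in total.

2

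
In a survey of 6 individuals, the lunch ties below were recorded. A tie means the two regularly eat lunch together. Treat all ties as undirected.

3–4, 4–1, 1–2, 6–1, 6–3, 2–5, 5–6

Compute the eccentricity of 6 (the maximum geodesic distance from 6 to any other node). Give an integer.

2

Distances from 6: 1:1, 2:2, 3:1, 4:2, 5:1.
The largest is 2 (to 2 and 4), so the eccentricity of 6 is 2.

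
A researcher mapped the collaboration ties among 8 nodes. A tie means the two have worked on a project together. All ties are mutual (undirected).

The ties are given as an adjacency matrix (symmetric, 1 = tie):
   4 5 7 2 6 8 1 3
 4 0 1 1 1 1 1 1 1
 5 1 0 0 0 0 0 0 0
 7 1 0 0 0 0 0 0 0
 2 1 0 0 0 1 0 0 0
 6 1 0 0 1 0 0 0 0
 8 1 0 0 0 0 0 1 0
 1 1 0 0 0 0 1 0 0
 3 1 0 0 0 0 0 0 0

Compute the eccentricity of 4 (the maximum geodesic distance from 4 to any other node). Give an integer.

1

Distances from 4: 1:1, 2:1, 3:1, 5:1, 6:1, 7:1, 8:1.
The largest is 1 (to 5, 7, 2, 6, 8, 1, and 3), so the eccentricity of 4 is 1.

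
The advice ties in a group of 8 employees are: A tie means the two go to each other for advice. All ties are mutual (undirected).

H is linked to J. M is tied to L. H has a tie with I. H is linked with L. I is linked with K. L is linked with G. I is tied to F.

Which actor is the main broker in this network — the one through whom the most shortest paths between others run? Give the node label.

Unnormalized betweenness of each node: F:0, G:0, H:15, I:11, J:0, K:0, L:11, M:0.
H has the largest value, 15, making it the main broker — the node through which the most shortest paths run.

H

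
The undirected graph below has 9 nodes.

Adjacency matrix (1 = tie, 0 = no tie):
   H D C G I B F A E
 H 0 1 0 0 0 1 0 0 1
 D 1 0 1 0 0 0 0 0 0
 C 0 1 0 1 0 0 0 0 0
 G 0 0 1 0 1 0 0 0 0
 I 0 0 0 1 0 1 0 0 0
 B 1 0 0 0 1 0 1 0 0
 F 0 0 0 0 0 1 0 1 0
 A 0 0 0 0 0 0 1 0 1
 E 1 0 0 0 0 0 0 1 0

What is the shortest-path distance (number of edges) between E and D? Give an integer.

One shortest route is E – H – D, which uses 2 edges, and E and D are not directly tied, so nothing shorter exists. So d(E,D) = 2.

2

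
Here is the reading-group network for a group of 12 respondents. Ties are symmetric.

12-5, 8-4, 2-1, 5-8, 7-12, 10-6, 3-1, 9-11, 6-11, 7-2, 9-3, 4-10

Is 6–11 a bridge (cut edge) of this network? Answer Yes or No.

No

Even without that edge, 6 still reaches 11 via 6 – 10 – 4 – 8 – 5 – 12 – 7 – 2 – 1 – 3 – 9 – 11, so the network stays connected. Not a bridge.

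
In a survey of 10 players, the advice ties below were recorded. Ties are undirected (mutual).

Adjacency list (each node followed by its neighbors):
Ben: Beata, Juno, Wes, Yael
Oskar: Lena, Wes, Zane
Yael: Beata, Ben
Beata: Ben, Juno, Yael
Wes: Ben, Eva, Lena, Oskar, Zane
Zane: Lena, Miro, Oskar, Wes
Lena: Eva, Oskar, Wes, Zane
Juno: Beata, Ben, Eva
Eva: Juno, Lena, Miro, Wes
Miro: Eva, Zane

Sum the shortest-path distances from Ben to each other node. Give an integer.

Distances from Ben: Beata:1, Eva:2, Juno:1, Lena:2, Miro:3, Oskar:2, Wes:1, Yael:1, Zane:2.
Sum = 1 + 2 + 1 + 2 + 3 + 2 + 1 + 1 + 2 = 15.

15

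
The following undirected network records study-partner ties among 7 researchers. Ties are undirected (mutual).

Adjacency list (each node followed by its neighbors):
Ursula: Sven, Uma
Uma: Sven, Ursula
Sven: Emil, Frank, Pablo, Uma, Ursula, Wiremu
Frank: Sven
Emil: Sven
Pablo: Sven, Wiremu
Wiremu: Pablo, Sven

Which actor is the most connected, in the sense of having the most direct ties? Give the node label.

Sven

Degrees — Emil:1, Frank:1, Pablo:2, Sven:6, Uma:2, Ursula:2, Wiremu:2.
The maximum is 6, attained only by Sven.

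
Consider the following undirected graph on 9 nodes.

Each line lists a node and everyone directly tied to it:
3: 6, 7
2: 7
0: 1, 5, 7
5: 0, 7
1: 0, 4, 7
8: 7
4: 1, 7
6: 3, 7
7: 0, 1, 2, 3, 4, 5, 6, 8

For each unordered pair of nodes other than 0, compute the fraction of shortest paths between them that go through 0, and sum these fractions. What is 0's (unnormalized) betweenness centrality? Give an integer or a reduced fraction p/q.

Pairs whose geodesics pass through 0 — 1–5: 1/2.
All other pairs contribute 0.
Summing the contributions gives betweenness(0) = 1/2.

1/2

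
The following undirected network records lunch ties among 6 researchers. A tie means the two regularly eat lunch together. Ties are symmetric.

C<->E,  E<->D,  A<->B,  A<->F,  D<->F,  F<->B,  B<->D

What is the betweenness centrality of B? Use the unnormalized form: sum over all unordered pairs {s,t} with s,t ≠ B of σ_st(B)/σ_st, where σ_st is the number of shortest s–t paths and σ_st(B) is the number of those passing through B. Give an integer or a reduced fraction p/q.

3/2

Pairs whose geodesics pass through B — C–A: 1/2; E–A: 1/2; D–A: 1/2.
All other pairs contribute 0.
Summing the contributions gives betweenness(B) = 3/2.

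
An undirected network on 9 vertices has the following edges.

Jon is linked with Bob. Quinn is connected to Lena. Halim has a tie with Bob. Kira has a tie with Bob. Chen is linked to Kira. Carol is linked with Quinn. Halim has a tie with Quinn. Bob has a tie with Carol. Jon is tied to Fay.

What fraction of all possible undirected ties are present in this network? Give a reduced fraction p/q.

1/4

There are 9 edges and 9 nodes, so the maximum possible is C(9,2) = 36.
Density = 9/36 = 1/4.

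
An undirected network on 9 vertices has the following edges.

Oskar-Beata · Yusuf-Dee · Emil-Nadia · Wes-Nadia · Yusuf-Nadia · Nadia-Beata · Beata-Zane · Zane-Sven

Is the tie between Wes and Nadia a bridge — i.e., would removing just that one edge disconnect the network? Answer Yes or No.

Without the Wes–Nadia edge there is no alternate route between Wes and Nadia, so the network disconnects. It is a bridge.

Yes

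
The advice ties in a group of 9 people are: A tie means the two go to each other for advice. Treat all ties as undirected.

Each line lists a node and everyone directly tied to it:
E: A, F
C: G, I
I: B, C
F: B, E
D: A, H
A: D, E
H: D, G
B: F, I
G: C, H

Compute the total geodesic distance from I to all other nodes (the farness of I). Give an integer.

20

Distances from I: A:4, B:1, C:1, D:4, E:3, F:2, G:2, H:3.
Sum = 4 + 1 + 1 + 4 + 3 + 2 + 2 + 3 = 20.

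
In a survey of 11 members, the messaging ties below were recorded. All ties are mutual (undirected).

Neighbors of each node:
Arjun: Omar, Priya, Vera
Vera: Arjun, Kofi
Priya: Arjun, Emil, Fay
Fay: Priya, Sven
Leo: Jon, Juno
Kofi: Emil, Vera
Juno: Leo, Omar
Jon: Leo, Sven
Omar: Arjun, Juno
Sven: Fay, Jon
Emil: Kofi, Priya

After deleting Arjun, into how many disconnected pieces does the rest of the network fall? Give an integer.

1

Arjun's neighbors (Omar, Priya, and Vera) remain reachable from one another through other ties, so the rest of the network stays in one piece.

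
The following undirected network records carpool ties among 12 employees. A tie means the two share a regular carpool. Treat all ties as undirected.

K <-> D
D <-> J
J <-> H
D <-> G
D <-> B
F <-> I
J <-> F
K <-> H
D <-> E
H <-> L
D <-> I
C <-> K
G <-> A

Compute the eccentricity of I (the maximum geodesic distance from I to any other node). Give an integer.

4

Distances from I: A:3, B:2, C:3, D:1, E:2, F:1, G:2, H:3, J:2, K:2, L:4.
The largest is 4 (to L), so the eccentricity of I is 4.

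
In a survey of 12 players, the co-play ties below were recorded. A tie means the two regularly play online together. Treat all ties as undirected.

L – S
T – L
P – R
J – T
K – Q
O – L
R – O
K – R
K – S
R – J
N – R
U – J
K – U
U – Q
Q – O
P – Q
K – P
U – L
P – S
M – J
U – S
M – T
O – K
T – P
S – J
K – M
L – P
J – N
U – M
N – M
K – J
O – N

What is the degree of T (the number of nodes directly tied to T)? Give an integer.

4

T is directly tied to J, L, M, and P. That is 4 neighbors, so the degree of T is 4.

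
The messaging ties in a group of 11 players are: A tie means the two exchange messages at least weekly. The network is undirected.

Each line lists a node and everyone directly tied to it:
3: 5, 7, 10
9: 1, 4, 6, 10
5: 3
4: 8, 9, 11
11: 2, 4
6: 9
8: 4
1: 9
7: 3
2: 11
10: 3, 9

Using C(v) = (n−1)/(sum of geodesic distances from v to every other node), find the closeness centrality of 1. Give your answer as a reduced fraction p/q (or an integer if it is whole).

Distances from 1: 2:4, 3:3, 4:2, 5:4, 6:2, 7:4, 8:3, 9:1, 10:2, 11:3. Sum = 28.
n = 11, so closeness = 10/28 = 5/14.

5/14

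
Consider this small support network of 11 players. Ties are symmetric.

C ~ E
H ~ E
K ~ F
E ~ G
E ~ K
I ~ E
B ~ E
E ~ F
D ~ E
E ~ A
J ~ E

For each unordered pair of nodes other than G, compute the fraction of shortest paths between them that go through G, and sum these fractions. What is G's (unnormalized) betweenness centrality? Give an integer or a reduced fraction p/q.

No shortest path between any pair of other nodes passes through G.
Summing the contributions gives betweenness(G) = 0.

0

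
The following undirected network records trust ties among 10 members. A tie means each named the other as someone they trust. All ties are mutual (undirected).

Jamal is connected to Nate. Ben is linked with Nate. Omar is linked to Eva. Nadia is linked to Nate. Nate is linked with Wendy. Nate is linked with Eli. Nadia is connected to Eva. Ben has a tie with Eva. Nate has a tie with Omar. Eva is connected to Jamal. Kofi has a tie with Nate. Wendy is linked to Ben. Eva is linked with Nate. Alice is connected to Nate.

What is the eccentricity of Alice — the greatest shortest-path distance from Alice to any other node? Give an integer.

Distances from Alice: Ben:2, Eli:2, Eva:2, Jamal:2, Kofi:2, Nadia:2, Nate:1, Omar:2, Wendy:2.
The largest is 2 (to Eva, Eli, Ben, Wendy, Kofi, Nadia, Omar, and Jamal), so the eccentricity of Alice is 2.

2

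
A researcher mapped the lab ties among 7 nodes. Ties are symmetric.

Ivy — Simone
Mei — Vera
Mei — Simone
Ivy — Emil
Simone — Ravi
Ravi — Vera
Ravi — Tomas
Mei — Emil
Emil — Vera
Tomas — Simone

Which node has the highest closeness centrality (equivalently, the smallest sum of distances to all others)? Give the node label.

Simone

Farness (sum of distances to all others) for each node — Emil:10, Ivy:10, Mei:9, Ravi:9, Simone:8, Tomas:11, Vera:9.
The smallest farness is 8, for Simone, so Simone has the highest closeness.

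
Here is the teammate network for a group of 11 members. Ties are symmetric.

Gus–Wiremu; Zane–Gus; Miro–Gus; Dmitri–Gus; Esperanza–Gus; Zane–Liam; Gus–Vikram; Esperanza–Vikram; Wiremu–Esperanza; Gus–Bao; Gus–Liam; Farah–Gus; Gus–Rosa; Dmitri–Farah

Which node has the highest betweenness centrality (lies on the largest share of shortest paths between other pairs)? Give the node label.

Unnormalized betweenness of each node: Bao:0, Dmitri:0, Esperanza:1/2, Farah:0, Gus:81/2, Liam:0, Miro:0, Rosa:0, Vikram:0, Wiremu:0, Zane:0.
Gus has the largest value, 81/2, making it the main broker — the node through which the most shortest paths run.

Gus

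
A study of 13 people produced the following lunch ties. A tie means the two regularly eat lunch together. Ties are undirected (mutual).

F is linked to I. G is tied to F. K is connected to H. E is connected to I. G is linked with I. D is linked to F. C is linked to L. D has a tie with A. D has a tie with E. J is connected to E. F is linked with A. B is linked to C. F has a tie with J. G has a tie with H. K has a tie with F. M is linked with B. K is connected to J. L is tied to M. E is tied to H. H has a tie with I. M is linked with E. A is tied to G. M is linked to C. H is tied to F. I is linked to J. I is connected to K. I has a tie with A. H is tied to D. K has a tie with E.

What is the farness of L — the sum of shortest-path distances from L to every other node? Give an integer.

Distances from L: A:4, B:2, C:1, D:3, E:2, F:4, G:4, H:3, I:3, J:3, K:3, M:1.
Sum = 4 + 2 + 1 + 3 + 2 + 4 + 4 + 3 + 3 + 3 + 3 + 1 = 33.

33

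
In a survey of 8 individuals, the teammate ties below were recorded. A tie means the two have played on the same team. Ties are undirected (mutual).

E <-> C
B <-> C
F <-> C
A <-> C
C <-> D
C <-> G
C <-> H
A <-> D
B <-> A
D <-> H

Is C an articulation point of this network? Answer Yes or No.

Removing C leaves {F} with no path to {G}, so the network splits into 4 components. C is a cut vertex.

Yes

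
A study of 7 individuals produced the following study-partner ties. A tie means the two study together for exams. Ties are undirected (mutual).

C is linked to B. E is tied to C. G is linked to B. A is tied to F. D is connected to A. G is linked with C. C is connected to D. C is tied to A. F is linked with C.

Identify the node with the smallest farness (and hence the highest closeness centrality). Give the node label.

Farness (sum of distances to all others) for each node — A:9, B:10, C:6, D:10, E:11, F:10, G:10.
The smallest farness is 6, for C, so C has the highest closeness.

C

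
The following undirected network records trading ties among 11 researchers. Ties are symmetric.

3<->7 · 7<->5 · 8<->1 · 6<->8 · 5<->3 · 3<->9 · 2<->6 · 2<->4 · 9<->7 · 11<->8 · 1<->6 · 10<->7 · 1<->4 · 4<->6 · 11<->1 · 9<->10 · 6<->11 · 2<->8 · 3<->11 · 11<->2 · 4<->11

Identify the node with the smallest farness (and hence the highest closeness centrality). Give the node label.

Farness (sum of distances to all others) for each node — 1:21, 2:21, 3:16, 4:21, 5:23, 6:20, 7:21, 8:21, 9:22, 10:29, 11:15.
The smallest farness is 15, for 11, so 11 has the highest closeness.

11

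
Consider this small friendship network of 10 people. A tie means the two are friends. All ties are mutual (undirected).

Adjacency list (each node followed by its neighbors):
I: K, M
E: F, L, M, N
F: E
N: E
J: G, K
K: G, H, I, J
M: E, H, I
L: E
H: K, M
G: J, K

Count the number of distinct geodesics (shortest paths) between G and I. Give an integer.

The shortest distance is 2, and the only length-2 path is G–K–I. So there is exactly 1 shortest path.

1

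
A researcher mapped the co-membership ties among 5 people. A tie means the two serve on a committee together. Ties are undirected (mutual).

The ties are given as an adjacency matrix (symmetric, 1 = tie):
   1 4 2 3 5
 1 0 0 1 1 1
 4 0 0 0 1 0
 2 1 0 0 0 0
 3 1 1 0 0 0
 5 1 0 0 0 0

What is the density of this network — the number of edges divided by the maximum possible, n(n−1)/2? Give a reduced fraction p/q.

There are 4 edges and 5 nodes, so the maximum possible is C(5,2) = 10.
Density = 4/10 = 2/5.

2/5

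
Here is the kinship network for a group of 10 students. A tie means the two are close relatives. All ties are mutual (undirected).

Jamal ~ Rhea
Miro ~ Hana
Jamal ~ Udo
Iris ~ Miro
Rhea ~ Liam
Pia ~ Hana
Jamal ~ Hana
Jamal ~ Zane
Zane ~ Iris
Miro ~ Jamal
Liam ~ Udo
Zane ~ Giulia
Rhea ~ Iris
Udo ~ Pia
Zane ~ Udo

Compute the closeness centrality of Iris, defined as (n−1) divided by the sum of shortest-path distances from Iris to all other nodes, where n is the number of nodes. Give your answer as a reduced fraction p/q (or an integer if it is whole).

9/16

Distances from Iris: Giulia:2, Hana:2, Jamal:2, Liam:2, Miro:1, Pia:3, Rhea:1, Udo:2, Zane:1. Sum = 16.
n = 10, so closeness = 9/16.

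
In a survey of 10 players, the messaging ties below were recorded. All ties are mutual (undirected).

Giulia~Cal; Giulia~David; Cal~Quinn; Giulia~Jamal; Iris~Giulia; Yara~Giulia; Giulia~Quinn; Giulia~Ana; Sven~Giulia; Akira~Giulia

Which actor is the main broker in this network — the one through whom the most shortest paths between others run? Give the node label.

Giulia

Unnormalized betweenness of each node: Akira:0, Ana:0, Cal:0, David:0, Giulia:35, Iris:0, Jamal:0, Quinn:0, Sven:0, Yara:0.
Giulia has the largest value, 35, making it the main broker — the node through which the most shortest paths run.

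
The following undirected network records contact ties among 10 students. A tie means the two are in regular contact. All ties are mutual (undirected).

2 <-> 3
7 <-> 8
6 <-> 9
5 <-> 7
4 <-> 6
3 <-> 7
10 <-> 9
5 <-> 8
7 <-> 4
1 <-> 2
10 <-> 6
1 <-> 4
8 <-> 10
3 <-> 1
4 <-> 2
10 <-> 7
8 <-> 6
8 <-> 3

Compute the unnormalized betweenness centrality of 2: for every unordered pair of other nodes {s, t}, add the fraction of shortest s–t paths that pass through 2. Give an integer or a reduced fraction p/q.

Pairs whose geodesics pass through 2 — 4–3: 1/3.
All other pairs contribute 0.
Summing the contributions gives betweenness(2) = 1/3.

1/3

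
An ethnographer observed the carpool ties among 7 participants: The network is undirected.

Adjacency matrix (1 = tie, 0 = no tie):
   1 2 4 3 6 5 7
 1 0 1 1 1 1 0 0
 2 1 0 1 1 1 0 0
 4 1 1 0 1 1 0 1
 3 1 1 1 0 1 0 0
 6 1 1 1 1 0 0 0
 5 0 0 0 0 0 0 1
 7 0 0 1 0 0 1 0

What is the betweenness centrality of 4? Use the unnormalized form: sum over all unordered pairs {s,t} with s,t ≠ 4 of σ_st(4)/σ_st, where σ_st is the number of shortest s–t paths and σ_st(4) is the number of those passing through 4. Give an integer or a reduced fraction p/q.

Pairs whose geodesics pass through 4 — 1–5: 1; 1–7: 1; 2–5: 1; 2–7: 1; 3–5: 1; 3–7: 1; 6–5: 1; 6–7: 1.
All other pairs contribute 0.
Summing the contributions gives betweenness(4) = 8.

8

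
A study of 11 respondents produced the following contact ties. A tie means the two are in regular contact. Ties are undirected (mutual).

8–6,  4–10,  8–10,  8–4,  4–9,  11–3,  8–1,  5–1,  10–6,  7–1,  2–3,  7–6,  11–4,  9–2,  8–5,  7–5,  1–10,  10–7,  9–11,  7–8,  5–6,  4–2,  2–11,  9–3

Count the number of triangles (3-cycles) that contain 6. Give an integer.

6's neighbors: 5, 7, 8, and 10.
Neighbor pairs that are themselves tied: 6–5–7; 6–5–8; 6–7–8; 6–7–10; 6–8–10. Each forms one triangle with 6, for 5 in total.

5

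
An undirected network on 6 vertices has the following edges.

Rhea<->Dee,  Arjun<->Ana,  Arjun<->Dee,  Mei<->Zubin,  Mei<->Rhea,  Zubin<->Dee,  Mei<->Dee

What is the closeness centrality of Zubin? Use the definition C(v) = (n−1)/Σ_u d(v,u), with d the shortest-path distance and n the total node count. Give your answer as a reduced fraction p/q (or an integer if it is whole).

Distances from Zubin: Ana:3, Arjun:2, Dee:1, Mei:1, Rhea:2. Sum = 9.
n = 6, so closeness = 5/9.

5/9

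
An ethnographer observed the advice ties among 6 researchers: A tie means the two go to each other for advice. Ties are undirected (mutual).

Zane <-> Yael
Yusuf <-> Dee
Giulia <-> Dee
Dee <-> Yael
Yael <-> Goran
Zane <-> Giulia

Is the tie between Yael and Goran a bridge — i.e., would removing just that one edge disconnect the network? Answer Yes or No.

Without the Yael–Goran edge there is no alternate route between Yael and Goran, so the network disconnects. It is a bridge.

Yes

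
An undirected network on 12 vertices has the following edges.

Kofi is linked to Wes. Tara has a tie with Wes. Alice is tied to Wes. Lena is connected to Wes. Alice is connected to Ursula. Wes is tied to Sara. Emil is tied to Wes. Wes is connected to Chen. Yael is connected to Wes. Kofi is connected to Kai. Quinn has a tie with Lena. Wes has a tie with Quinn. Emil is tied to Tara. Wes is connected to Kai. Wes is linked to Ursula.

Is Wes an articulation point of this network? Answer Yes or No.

Yes

Removing Wes leaves {Sara} with no path to {Lena and Quinn}, so the network splits into 7 components. Wes is a cut vertex.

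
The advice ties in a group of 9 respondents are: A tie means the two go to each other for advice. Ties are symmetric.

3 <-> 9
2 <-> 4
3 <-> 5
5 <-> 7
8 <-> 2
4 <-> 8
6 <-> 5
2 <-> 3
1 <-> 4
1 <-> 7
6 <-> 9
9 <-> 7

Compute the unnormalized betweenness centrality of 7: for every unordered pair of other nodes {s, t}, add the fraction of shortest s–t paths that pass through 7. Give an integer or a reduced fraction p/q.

11/2

Pairs whose geodesics pass through 7 — 3–1: 2/3; 9–5: 1/3; 9–1: 1; 9–4: 1/2; 6–1: 2/2; 6–4: 2/4; 5–1: 1; 5–4: 1/2.
All other pairs contribute 0.
Summing the contributions gives betweenness(7) = 11/2.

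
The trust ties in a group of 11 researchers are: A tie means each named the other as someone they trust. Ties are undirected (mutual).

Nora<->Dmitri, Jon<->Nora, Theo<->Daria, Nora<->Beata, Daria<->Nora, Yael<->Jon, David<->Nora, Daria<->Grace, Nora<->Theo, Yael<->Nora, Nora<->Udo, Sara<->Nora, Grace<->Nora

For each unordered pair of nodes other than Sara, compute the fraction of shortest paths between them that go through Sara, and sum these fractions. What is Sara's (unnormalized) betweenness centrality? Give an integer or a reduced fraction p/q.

No shortest path between any pair of other nodes passes through Sara.
Summing the contributions gives betweenness(Sara) = 0.

0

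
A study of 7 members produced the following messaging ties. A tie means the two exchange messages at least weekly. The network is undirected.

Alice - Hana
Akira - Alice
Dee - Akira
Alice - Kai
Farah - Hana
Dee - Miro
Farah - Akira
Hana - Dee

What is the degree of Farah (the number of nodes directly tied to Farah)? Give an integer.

Farah is directly tied to Akira and Hana. That is 2 neighbors, so the degree of Farah is 2.

2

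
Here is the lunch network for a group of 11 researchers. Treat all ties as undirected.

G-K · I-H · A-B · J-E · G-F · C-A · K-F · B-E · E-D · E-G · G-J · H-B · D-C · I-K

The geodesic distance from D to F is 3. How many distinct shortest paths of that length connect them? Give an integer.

1

The shortest distance is 3, and the only length-3 path is D–E–G–F. So there is exactly 1 shortest path.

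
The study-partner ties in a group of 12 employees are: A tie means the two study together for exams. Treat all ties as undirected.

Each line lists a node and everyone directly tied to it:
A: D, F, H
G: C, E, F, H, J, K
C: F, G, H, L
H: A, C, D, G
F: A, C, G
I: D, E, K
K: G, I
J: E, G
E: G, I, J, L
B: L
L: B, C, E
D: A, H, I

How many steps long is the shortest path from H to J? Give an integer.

One shortest route is H – G – J, which uses 2 edges, and H and J are not directly tied, so nothing shorter exists. So d(H,J) = 2.

2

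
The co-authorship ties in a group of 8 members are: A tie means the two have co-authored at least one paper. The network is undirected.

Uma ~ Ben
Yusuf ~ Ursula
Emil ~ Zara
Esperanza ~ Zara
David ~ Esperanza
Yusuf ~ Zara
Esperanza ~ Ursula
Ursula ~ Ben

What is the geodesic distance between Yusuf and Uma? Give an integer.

One shortest route is Yusuf – Ursula – Ben – Uma, which uses 3 edges, and at distance 2 from Yusuf we only reach {Ben, Emil, Esperanza}, which does not include Uma. So d(Yusuf,Uma) = 3.

3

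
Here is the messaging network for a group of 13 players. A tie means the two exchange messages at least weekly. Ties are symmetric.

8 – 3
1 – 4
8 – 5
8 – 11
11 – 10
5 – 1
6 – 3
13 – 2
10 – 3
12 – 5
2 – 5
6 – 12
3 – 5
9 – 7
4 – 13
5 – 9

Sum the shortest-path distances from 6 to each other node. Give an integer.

Distances from 6: 1:3, 2:3, 3:1, 4:4, 5:2, 7:4, 8:2, 9:3, 10:2, 11:3, 12:1, 13:4.
Sum = 3 + 3 + 1 + 4 + 2 + 4 + 2 + 3 + 2 + 3 + 1 + 4 = 32.

32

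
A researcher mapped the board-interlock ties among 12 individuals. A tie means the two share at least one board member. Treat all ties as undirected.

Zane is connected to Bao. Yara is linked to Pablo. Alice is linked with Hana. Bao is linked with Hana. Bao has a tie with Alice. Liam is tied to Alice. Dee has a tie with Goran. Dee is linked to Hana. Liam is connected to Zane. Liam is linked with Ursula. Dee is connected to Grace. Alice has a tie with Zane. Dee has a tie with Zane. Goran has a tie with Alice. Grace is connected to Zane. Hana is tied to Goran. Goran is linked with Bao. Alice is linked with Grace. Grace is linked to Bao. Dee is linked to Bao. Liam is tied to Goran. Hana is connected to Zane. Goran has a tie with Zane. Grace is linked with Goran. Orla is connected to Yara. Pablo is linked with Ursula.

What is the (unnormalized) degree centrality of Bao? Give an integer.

Bao is directly tied to Alice, Dee, Goran, Grace, Hana, and Zane. That is 6 neighbors, so the degree of Bao is 6.

6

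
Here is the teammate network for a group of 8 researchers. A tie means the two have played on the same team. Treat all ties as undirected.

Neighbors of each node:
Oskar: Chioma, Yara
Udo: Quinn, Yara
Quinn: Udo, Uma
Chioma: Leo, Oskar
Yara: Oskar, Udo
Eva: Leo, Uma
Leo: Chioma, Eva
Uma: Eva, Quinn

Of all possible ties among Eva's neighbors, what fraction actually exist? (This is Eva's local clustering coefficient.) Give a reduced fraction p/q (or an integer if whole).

0

Eva's neighbors: Leo and Uma (k = 2).
Possible neighbor pairs: C(2,2) = 1. Edges among them: none → e = 0.
Clustering(Eva) = 0/1.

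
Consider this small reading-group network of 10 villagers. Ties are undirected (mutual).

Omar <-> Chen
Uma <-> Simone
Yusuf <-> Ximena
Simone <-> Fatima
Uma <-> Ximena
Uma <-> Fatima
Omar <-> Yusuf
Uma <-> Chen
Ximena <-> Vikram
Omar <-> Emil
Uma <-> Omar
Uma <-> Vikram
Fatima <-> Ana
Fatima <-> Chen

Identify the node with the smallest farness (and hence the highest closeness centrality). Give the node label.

Farness (sum of distances to all others) for each node — Ana:24, Chen:15, Emil:23, Fatima:16, Omar:15, Simone:18, Uma:12, Vikram:18, Ximena:17, Yusuf:20.
The smallest farness is 12, for Uma, so Uma has the highest closeness.

Uma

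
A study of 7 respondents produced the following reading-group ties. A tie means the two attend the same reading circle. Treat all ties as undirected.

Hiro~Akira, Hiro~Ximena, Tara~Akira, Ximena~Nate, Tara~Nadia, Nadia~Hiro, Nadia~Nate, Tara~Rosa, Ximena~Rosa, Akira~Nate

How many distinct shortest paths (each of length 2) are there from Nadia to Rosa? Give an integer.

The shortest distance is 2, and the only length-2 path is Nadia–Tara–Rosa. So there is exactly 1 shortest path.

1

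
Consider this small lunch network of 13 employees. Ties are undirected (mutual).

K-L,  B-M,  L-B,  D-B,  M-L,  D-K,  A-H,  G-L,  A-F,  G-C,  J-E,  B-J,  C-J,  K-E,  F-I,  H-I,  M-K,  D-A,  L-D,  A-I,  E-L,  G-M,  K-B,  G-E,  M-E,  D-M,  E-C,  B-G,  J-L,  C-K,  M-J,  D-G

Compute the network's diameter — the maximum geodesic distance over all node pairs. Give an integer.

Eccentricity of each node (its greatest distance to any other): A:3, B:3, C:4, D:2, E:4, F:4, G:3, H:4, I:4, J:4, K:3, L:3, M:3.
The maximum eccentricity is 4, realized for instance by the pair I–E via I – A – D – M – E. So the diameter is 4.

4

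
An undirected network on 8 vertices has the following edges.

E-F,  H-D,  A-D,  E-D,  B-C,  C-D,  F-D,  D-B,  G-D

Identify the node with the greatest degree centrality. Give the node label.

D

Degrees — A:1, B:2, C:2, D:7, E:2, F:2, G:1, H:1.
The maximum is 7, attained only by D.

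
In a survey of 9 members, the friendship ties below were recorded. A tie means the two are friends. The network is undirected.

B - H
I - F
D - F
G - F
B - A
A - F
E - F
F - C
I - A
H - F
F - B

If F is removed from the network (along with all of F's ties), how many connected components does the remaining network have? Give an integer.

Without F, the remaining ties split the others into: {A, B, H, I}; {G}; {C}; {E}; {D}.
That's 5 separate components.

5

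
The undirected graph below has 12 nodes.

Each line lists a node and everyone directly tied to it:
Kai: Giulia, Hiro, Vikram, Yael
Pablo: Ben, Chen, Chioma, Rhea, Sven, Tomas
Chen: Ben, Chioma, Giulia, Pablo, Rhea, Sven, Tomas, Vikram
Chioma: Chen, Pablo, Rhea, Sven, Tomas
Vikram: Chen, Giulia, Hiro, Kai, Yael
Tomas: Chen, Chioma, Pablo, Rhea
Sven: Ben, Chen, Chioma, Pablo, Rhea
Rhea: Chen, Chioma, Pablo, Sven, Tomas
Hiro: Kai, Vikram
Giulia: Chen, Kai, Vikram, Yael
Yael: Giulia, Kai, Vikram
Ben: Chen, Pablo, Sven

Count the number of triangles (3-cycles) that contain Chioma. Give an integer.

9

Chioma's neighbors: Chen, Pablo, Rhea, Sven, and Tomas.
Neighbor pairs that are themselves tied: Chioma–Chen–Pablo; Chioma–Chen–Rhea; Chioma–Chen–Sven; Chioma–Chen–Tomas; Chioma–Pablo–Rhea; Chioma–Pablo–Sven; Chioma–Pablo–Tomas; Chioma–Rhea–Sven; Chioma–Rhea–Tomas. Each forms one triangle with Chioma, for 9 in total.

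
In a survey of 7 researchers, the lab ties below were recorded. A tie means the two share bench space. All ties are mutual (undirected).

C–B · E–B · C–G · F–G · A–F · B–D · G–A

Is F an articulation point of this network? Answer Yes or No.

Even without F, every remaining node can still reach every other (the residual graph is connected), so F is not a cut vertex.

No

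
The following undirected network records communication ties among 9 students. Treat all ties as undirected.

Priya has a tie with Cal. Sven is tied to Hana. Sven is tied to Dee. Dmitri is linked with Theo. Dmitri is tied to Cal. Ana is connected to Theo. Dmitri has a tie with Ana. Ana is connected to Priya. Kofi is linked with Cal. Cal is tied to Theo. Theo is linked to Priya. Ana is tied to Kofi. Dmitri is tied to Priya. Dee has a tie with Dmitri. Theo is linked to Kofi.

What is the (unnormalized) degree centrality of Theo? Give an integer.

5

Theo is directly tied to Ana, Cal, Dmitri, Kofi, and Priya. That is 5 neighbors, so the degree of Theo is 5.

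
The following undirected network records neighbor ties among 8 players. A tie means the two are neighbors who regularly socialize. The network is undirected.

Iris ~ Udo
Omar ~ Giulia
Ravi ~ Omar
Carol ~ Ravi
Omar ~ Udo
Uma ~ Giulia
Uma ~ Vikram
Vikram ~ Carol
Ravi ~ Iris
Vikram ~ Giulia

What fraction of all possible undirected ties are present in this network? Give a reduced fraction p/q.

5/14

There are 10 edges and 8 nodes, so the maximum possible is C(8,2) = 28.
Density = 10/28 = 5/14.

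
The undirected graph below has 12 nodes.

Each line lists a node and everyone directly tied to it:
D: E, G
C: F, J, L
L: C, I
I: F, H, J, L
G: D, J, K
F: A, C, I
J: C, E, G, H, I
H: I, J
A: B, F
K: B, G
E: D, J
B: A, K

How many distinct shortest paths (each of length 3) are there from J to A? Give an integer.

2

The shortest distance is 3. The length-3 paths are: J–C–F–A; J–I–F–A.
That gives 2 distinct shortest paths.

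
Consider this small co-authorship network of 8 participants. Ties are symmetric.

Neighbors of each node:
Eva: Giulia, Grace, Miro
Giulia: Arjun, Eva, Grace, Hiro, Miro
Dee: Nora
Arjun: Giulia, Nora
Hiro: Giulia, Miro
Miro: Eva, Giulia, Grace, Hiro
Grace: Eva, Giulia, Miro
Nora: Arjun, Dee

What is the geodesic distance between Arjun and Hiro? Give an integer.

2

One shortest route is Arjun – Giulia – Hiro, which uses 2 edges, and Arjun and Hiro are not directly tied, so nothing shorter exists. So d(Arjun,Hiro) = 2.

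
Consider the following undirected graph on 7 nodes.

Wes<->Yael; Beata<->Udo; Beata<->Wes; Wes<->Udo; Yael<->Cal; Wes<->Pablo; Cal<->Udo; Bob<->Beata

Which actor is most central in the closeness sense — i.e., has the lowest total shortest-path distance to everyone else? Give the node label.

Wes

Farness (sum of distances to all others) for each node — Beata:9, Bob:14, Cal:12, Pablo:13, Udo:9, Wes:8, Yael:11.
The smallest farness is 8, for Wes, so Wes has the highest closeness.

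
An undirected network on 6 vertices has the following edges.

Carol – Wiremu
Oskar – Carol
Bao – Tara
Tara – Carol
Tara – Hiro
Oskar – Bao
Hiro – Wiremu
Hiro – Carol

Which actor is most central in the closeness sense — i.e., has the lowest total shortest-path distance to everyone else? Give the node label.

Carol

Farness (sum of distances to all others) for each node — Bao:9, Carol:6, Hiro:7, Oskar:8, Tara:7, Wiremu:9.
The smallest farness is 6, for Carol, so Carol has the highest closeness.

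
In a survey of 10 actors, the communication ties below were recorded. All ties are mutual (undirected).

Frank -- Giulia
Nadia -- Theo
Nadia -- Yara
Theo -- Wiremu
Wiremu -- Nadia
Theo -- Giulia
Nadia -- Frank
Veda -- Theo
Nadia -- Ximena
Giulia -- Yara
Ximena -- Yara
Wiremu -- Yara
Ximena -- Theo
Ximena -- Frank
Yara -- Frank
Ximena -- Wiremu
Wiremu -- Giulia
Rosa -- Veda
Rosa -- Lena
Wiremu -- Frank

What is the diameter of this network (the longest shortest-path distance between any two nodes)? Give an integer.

5

Eccentricity of each node (its greatest distance to any other): Frank:5, Giulia:4, Lena:5, Nadia:4, Rosa:4, Theo:3, Veda:3, Wiremu:4, Ximena:4, Yara:5.
The maximum eccentricity is 5, realized for instance by the pair Lena–Frank via Lena – Rosa – Veda – Theo – Nadia – Frank. So the diameter is 5.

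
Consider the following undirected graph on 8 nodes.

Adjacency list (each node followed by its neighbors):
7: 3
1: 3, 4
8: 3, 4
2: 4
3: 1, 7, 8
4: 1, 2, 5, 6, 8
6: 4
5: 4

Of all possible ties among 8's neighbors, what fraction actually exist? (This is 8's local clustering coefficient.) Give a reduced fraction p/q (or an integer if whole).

8's neighbors: 3 and 4 (k = 2).
Possible neighbor pairs: C(2,2) = 1. Edges among them: none → e = 0.
Clustering(8) = 0/1.

0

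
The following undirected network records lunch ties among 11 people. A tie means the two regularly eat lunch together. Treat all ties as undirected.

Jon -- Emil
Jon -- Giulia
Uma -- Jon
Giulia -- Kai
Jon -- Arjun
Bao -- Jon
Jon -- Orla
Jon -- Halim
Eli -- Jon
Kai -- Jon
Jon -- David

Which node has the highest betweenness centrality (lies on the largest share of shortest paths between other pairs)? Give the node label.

Jon

Unnormalized betweenness of each node: Arjun:0, Bao:0, David:0, Eli:0, Emil:0, Giulia:0, Halim:0, Jon:44, Kai:0, Orla:0, Uma:0.
Jon has the largest value, 44, making it the main broker — the node through which the most shortest paths run.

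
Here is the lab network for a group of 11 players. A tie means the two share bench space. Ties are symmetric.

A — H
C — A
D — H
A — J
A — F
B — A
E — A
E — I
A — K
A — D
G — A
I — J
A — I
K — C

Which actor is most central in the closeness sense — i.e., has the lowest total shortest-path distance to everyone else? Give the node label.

Farness (sum of distances to all others) for each node — A:10, B:19, C:18, D:18, E:18, F:19, G:19, H:18, I:17, J:18, K:18.
The smallest farness is 10, for A, so A has the highest closeness.

A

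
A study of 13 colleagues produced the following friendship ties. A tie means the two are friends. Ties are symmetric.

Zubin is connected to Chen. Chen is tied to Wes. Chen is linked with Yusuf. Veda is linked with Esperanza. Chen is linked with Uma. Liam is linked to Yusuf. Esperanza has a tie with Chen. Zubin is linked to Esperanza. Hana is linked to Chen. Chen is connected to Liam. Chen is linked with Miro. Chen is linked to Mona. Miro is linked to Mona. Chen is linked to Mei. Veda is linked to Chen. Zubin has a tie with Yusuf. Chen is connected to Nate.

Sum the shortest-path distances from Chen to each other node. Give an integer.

12

Distances from Chen: Esperanza:1, Hana:1, Liam:1, Mei:1, Miro:1, Mona:1, Nate:1, Uma:1, Veda:1, Wes:1, Yusuf:1, Zubin:1.
Sum = 1 + 1 + 1 + 1 + 1 + 1 + 1 + 1 + 1 + 1 + 1 + 1 = 12.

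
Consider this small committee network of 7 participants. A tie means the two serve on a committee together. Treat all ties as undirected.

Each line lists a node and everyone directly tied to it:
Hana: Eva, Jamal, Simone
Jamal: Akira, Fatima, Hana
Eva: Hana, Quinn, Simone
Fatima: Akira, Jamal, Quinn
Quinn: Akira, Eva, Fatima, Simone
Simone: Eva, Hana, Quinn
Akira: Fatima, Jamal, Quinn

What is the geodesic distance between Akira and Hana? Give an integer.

2

One shortest route is Akira – Jamal – Hana, which uses 2 edges, and Akira and Hana are not directly tied, so nothing shorter exists. So d(Akira,Hana) = 2.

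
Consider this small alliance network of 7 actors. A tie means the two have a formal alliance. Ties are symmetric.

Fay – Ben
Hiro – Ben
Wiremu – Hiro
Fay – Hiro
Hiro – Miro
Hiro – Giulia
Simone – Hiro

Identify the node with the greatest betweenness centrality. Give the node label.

Unnormalized betweenness of each node: Ben:0, Fay:0, Giulia:0, Hiro:14, Miro:0, Simone:0, Wiremu:0.
Hiro has the largest value, 14, making it the main broker — the node through which the most shortest paths run.

Hiro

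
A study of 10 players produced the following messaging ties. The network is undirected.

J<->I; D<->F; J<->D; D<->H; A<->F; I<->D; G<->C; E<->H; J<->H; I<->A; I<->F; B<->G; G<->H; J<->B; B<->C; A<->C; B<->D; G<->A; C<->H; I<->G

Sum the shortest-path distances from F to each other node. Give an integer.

16

Distances from F: A:1, B:2, C:2, D:1, E:3, G:2, H:2, I:1, J:2.
Sum = 1 + 2 + 2 + 1 + 3 + 2 + 2 + 1 + 2 = 16.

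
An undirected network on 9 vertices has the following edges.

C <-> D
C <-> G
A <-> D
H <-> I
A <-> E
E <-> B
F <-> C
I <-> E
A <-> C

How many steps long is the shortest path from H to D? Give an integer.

One shortest route is H – I – E – A – D, which uses 4 edges, and at distance 3 from H we only reach {A, B}, which does not include D. So d(H,D) = 4.

4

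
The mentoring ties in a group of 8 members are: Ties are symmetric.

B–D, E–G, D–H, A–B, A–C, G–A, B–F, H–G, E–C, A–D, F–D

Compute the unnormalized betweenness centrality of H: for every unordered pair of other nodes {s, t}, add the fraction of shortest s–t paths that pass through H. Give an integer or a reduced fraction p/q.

Pairs whose geodesics pass through H — E–D: 1/3; E–F: 1/5; G–D: 1/2; G–F: 1/3.
All other pairs contribute 0.
Summing the contributions gives betweenness(H) = 41/30.

41/30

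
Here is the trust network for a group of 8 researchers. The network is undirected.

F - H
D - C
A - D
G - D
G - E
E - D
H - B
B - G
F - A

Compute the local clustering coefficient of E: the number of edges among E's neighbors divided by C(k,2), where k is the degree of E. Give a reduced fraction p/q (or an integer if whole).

1

E's neighbors: D and G (k = 2).
Possible neighbor pairs: C(2,2) = 1. Edges among them: D–G → e = 1.
Clustering(E) = 1/1.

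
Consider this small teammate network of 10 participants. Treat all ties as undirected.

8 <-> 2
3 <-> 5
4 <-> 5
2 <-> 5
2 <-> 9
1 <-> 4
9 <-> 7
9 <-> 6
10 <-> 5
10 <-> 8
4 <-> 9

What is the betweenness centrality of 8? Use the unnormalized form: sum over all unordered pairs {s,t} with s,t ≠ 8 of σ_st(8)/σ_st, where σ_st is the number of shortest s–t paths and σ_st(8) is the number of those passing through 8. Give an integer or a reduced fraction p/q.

3/2

Pairs whose geodesics pass through 8 — 9–10: 1/3; 10–6: 1/3; 10–2: 1/2; 10–7: 1/3.
All other pairs contribute 0.
Summing the contributions gives betweenness(8) = 3/2.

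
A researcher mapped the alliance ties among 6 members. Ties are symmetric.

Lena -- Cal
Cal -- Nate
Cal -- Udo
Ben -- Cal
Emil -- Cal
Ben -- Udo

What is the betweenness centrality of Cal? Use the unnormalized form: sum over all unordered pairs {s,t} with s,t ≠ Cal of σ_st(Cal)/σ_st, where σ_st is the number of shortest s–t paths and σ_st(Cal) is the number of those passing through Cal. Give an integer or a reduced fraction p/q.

Pairs whose geodesics pass through Cal — Ben–Emil: 1; Ben–Nate: 1; Ben–Lena: 1; Emil–Nate: 1; Emil–Udo: 1; Emil–Lena: 1; Nate–Udo: 1; Nate–Lena: 1; Udo–Lena: 1.
All other pairs contribute 0.
Summing the contributions gives betweenness(Cal) = 9.

9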